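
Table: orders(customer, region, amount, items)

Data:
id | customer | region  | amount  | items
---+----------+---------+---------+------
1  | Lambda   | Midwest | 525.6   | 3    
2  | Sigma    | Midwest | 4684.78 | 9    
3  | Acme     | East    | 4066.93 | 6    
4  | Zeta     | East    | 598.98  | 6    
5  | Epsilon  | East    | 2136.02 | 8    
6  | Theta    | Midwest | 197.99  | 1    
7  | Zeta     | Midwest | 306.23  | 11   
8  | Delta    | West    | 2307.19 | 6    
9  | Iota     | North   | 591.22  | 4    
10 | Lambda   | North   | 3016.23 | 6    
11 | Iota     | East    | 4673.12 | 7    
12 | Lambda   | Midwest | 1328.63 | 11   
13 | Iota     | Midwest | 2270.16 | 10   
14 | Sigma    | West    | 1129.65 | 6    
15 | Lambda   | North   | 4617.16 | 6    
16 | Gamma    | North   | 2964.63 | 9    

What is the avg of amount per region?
SELECT region, AVG(amount) as result
FROM orders
GROUP BY region

Result:
  East: 2868.76
  Midwest: 1552.23
  North: 2797.31
  West: 1718.42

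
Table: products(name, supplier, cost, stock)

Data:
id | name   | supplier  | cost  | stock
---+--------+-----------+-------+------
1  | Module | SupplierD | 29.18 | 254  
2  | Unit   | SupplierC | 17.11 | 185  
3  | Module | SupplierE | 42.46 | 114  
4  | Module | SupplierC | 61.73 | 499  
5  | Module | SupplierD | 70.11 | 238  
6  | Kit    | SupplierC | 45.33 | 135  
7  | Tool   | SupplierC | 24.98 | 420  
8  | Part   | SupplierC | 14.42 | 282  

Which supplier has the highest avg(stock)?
SELECT supplier, AVG(stock) as val
FROM products
GROUP BY supplier
ORDER BY val DESC
LIMIT 1

Result: SupplierC with avg(stock) = 304.20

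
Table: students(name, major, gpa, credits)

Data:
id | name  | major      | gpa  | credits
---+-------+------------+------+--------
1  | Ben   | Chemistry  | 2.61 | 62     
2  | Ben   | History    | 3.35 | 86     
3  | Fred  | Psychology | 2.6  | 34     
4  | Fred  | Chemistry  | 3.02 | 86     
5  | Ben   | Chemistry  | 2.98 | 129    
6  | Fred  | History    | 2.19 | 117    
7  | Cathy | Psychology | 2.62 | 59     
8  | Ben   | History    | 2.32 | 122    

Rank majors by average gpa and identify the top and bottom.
SELECT major, AVG(gpa)
FROM students
GROUP BY major
ORDER BY AVG(gpa)

All groups:
  Psychology: 2.61
  History: 2.62
  Chemistry: 2.87

Highest: Chemistry (2.87)
Lowest: Psychology (2.61)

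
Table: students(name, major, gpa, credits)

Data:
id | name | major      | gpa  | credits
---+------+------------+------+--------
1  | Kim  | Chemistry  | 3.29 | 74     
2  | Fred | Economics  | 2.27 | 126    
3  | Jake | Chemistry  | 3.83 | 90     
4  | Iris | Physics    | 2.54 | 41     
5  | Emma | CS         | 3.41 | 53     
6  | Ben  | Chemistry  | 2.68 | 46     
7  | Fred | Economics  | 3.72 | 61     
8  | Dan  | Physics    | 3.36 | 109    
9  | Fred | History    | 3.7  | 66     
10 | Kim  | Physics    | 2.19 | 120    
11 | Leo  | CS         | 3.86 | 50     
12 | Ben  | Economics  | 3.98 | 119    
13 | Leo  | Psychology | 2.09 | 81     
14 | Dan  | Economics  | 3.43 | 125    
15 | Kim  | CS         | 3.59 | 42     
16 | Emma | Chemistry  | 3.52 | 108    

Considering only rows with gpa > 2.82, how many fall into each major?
SELECT major, COUNT(*)
FROM students
WHERE gpa > 2.82
GROUP BY major

Note: WHERE filters rows before grouping.

Result:
  CS: 3
  Chemistry: 3
  Economics: 3
  History: 1
  Physics: 1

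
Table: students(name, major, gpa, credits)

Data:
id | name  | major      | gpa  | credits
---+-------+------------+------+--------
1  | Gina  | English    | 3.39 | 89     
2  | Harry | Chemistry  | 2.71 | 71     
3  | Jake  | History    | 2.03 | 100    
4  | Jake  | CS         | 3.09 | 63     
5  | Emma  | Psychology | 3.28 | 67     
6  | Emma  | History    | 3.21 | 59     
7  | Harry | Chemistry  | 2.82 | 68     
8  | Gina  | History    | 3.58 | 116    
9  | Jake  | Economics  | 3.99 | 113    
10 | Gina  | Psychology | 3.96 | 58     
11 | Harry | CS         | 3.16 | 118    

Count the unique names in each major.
SELECT major, COUNT(DISTINCT name)
FROM students
GROUP BY major

Result:
  CS: 2 distinct
  Chemistry: 1 distinct
  Economics: 1 distinct
  English: 1 distinct
  History: 3 distinct
  Psychology: 2 distinct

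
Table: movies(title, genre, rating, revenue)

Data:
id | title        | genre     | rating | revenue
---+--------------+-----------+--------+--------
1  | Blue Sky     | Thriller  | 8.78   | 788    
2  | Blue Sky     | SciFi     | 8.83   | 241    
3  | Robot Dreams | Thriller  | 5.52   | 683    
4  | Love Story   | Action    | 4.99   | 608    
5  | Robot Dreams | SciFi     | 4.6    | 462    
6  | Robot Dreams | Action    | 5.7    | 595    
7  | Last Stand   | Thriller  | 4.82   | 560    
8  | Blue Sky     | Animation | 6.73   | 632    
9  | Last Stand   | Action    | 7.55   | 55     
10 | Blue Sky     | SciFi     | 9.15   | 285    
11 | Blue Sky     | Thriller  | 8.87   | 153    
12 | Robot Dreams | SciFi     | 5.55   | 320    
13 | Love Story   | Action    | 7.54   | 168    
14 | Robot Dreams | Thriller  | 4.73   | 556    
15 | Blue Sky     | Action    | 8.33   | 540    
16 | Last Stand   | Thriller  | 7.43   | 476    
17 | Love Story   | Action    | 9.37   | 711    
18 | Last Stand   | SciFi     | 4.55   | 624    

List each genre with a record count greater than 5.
SELECT genre, COUNT(*) as cnt
FROM movies
GROUP BY genre
HAVING COUNT(*) > 5

Result:
  Action: 6
  Thriller: 6

Note: HAVING filters groups after aggregation, WHERE filters rows before.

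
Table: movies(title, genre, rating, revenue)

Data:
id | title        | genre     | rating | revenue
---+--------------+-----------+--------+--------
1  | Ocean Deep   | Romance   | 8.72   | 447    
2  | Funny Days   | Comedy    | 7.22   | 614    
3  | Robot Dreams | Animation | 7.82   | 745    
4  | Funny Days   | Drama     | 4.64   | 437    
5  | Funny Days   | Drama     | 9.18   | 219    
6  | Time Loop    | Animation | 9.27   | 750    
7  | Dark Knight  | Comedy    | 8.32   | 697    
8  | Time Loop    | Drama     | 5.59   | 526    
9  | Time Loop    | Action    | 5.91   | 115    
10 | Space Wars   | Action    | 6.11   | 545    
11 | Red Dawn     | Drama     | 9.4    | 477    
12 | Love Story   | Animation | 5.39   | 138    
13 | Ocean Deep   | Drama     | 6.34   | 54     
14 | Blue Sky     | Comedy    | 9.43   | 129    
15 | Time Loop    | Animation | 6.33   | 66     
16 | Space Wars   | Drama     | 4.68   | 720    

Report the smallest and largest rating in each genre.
SELECT genre, MIN(rating), MAX(rating)
FROM movies
GROUP BY genre

Result:
  Action: min=5.91, max=6.11
  Animation: min=5.39, max=9.27
  Comedy: min=7.22, max=9.43
  Drama: min=4.64, max=9.40
  Romance: min=8.72, max=8.72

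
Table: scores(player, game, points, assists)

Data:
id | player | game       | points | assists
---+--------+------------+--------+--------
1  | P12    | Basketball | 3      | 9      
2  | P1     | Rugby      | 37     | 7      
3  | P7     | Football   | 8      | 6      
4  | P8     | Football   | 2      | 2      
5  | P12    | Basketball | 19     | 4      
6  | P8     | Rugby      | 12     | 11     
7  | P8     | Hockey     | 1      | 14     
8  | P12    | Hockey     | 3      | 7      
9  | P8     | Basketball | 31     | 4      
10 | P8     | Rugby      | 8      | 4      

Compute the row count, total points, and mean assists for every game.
SELECT game,
       COUNT(*) as cnt,
       SUM(points) as total_points,
       AVG(assists) as avg_assists
FROM scores
GROUP BY game

Result:
  Basketball: 3 records, 53 total points, 5.67 avg assists
  Football: 2 records, 10 total points, 4.00 avg assists
  Hockey: 2 records, 4 total points, 10.50 avg assists
  Rugby: 3 records, 57 total points, 7.33 avg assists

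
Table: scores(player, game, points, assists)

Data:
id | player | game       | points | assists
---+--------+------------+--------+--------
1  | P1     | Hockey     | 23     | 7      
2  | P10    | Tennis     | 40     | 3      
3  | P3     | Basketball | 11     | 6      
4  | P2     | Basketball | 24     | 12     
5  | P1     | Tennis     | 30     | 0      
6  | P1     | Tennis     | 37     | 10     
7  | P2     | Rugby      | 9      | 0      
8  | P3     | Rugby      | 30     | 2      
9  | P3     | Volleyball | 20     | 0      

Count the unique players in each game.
SELECT game, COUNT(DISTINCT player)
FROM scores
GROUP BY game

Result:
  Basketball: 2 distinct
  Hockey: 1 distinct
  Rugby: 2 distinct
  Tennis: 2 distinct
  Volleyball: 1 distinct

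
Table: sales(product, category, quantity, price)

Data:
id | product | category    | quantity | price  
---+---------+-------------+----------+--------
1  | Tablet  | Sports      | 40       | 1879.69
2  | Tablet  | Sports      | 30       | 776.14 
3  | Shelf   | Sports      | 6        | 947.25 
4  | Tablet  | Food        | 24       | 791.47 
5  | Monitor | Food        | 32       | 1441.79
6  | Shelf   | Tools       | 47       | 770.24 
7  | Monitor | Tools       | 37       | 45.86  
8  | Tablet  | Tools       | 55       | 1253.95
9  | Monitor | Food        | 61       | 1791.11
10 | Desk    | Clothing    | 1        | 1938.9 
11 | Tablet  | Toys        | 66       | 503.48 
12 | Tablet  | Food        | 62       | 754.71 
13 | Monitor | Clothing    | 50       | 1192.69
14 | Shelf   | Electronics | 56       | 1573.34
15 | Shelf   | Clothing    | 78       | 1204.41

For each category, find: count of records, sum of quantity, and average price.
SELECT category,
       COUNT(*) as cnt,
       SUM(quantity) as total_quantity,
       AVG(price) as avg_price
FROM sales
GROUP BY category

Result:
  Clothing: 3 records, 129 total quantity, 1445.33 avg price
  Electronics: 1 records, 56 total quantity, 1573.34 avg price
  Food: 4 records, 179 total quantity, 1194.77 avg price
  Sports: 3 records, 76 total quantity, 1201.03 avg price
  Tools: 3 records, 139 total quantity, 690.02 avg price
  Toys: 1 records, 66 total quantity, 503.48 avg price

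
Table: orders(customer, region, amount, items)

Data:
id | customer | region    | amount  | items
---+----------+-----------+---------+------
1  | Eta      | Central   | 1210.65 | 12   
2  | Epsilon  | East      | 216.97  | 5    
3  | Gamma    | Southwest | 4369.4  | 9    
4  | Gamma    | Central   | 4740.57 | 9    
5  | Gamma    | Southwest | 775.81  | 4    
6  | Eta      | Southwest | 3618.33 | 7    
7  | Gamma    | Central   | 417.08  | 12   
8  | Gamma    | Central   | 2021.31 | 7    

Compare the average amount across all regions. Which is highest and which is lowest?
SELECT region, AVG(amount)
FROM orders
GROUP BY region
ORDER BY AVG(amount)

All groups:
  East: 216.97
  Central: 2097.40
  Southwest: 2921.18

Highest: Southwest (2921.18)
Lowest: East (216.97)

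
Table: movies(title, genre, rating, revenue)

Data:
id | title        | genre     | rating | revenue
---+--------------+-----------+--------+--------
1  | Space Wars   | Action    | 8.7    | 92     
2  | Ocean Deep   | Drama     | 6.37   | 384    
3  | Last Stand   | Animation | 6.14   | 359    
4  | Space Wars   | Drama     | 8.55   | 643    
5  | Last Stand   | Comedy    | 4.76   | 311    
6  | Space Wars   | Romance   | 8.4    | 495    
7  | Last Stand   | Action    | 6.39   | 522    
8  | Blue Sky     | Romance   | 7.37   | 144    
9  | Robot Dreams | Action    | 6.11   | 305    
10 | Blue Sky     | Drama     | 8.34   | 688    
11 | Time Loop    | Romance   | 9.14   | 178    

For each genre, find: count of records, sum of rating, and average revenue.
SELECT genre,
       COUNT(*) as cnt,
       SUM(rating) as total_rating,
       AVG(revenue) as avg_revenue
FROM movies
GROUP BY genre

Result:
  Action: 3 records, 21.20 total rating, 306.33 avg revenue
  Animation: 1 records, 6.14 total rating, 359.00 avg revenue
  Comedy: 1 records, 4.76 total rating, 311.00 avg revenue
  Drama: 3 records, 23.26 total rating, 571.67 avg revenue
  Romance: 3 records, 24.91 total rating, 272.33 avg revenue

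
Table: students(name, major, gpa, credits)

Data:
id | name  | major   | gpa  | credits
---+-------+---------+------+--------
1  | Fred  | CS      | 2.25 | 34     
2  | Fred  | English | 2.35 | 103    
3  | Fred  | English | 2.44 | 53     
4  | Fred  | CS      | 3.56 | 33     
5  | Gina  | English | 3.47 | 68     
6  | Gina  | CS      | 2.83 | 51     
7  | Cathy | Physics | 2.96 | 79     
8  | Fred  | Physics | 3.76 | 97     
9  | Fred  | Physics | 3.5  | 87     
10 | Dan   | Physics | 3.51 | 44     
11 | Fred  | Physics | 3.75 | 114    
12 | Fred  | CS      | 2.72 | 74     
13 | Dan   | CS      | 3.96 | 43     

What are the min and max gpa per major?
SELECT major, MIN(gpa), MAX(gpa)
FROM students
GROUP BY major

Result:
  CS: min=2.25, max=3.96
  English: min=2.35, max=3.47
  Physics: min=2.96, max=3.76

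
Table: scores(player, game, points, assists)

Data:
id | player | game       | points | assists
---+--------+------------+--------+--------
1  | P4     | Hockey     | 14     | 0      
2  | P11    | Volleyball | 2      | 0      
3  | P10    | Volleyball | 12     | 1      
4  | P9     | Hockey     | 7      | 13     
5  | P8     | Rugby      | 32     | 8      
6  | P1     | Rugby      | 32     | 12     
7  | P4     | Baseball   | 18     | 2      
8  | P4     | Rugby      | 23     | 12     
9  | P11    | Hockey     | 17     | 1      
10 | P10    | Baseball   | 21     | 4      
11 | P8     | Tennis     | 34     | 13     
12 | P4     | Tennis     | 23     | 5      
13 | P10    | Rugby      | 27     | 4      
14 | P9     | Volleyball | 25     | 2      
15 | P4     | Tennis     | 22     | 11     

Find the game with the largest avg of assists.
SELECT game, AVG(assists) as val
FROM scores
GROUP BY game
ORDER BY val DESC
LIMIT 1

Result: Tennis with avg(assists) = 9.67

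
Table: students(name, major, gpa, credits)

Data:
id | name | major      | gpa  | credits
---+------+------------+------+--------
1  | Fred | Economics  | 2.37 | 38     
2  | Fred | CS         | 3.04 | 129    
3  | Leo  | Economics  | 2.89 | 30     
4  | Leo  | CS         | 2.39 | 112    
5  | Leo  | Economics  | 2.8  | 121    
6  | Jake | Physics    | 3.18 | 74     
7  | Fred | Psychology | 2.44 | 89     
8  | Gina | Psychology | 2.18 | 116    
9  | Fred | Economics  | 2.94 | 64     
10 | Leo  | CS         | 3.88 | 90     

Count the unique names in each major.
SELECT major, COUNT(DISTINCT name)
FROM students
GROUP BY major

Result:
  CS: 2 distinct
  Economics: 2 distinct
  Physics: 1 distinct
  Psychology: 2 distinct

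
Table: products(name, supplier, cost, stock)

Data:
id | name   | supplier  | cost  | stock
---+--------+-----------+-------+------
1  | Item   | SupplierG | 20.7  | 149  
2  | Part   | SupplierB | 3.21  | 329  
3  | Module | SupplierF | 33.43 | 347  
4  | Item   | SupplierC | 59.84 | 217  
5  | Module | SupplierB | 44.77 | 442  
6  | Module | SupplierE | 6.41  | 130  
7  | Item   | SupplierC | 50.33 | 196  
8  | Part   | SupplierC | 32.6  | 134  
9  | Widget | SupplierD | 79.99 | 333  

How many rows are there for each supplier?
SELECT supplier, COUNT(*) as count
FROM products
GROUP BY supplier

Result:
  SupplierB: 2
  SupplierC: 3
  SupplierD: 1
  SupplierE: 1
  SupplierF: 1
  SupplierG: 1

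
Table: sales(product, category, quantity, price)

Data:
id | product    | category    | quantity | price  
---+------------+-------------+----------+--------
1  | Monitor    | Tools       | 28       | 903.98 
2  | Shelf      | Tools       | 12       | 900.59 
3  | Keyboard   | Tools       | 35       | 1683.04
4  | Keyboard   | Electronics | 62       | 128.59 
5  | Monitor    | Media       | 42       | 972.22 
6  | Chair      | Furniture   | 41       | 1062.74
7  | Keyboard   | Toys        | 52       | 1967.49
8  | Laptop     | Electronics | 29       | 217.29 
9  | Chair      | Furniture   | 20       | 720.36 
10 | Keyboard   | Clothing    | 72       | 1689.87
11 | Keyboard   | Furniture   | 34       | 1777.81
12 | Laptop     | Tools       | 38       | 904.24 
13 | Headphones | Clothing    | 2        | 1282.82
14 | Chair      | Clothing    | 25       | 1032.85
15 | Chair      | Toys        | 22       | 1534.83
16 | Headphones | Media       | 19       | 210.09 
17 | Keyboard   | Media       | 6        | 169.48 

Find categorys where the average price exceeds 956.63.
SELECT category, AVG(price)
FROM sales
GROUP BY category
HAVING AVG(price) > 956.63

Result:
  Clothing: avg=1335.18
  Furniture: avg=1186.97
  Tools: avg=1097.96
  Toys: avg=1751.16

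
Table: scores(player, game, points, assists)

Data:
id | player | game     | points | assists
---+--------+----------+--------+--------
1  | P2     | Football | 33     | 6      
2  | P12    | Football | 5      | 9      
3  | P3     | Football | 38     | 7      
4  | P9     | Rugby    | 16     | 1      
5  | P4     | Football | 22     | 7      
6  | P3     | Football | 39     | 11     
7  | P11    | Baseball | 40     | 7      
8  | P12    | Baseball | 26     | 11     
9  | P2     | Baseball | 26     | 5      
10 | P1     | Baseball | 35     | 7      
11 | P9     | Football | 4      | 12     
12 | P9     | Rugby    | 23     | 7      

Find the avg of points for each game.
SELECT game, AVG(points) as result
FROM scores
GROUP BY game

Result:
  Baseball: 31.75
  Football: 23.50
  Rugby: 19.50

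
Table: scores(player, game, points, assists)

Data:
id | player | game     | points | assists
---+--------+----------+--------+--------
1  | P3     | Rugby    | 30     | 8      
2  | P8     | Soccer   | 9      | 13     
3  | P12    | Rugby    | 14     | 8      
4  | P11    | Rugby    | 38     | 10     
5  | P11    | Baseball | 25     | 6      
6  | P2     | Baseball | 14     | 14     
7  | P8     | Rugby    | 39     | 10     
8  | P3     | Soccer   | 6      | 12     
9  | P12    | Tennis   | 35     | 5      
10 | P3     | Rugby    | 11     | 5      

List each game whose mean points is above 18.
SELECT game, AVG(points)
FROM scores
GROUP BY game
HAVING AVG(points) > 18

Result:
  Baseball: avg=19.50
  Rugby: avg=26.40
  Tennis: avg=35.00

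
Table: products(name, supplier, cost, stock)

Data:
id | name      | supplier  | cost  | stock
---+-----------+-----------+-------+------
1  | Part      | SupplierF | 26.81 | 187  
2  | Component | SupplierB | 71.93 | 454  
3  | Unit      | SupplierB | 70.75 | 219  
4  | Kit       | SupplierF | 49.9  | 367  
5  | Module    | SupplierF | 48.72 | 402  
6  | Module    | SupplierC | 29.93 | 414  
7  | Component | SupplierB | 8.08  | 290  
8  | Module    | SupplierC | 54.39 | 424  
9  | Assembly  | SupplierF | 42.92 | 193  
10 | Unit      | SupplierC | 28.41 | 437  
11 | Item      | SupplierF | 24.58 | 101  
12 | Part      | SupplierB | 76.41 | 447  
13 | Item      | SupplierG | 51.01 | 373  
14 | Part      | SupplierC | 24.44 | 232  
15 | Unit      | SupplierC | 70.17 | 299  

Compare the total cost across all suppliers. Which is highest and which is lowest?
SELECT supplier, SUM(cost)
FROM products
GROUP BY supplier
ORDER BY SUM(cost)

All groups:
  SupplierG: 51.01
  SupplierF: 192.93
  SupplierC: 207.34
  SupplierB: 227.17

Highest: SupplierB (227.17)
Lowest: SupplierG (51.01)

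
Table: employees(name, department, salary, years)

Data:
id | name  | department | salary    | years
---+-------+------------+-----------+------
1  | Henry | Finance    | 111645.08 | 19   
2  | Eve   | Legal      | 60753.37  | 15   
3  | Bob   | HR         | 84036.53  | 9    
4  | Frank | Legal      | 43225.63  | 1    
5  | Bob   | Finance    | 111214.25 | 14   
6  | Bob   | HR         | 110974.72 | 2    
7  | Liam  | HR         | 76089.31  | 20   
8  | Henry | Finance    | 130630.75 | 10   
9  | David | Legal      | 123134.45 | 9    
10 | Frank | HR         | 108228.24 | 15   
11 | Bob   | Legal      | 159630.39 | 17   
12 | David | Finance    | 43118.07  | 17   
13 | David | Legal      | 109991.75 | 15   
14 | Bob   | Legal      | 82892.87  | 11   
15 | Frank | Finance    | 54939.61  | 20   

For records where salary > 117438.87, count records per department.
SELECT department, COUNT(*)
FROM employees
WHERE salary > 117438.87
GROUP BY department

Note: WHERE filters rows before grouping.

Result:
  Finance: 1
  Legal: 2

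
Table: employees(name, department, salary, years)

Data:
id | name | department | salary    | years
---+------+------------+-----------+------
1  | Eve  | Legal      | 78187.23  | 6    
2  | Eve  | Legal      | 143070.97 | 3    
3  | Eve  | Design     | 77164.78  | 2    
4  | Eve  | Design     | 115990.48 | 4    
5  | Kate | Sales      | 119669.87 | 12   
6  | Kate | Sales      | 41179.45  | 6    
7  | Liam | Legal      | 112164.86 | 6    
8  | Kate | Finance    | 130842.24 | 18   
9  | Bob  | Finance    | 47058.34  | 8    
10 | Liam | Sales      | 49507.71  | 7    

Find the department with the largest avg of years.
SELECT department, AVG(years) as val
FROM employees
GROUP BY department
ORDER BY val DESC
LIMIT 1

Result: Finance with avg(years) = 13.00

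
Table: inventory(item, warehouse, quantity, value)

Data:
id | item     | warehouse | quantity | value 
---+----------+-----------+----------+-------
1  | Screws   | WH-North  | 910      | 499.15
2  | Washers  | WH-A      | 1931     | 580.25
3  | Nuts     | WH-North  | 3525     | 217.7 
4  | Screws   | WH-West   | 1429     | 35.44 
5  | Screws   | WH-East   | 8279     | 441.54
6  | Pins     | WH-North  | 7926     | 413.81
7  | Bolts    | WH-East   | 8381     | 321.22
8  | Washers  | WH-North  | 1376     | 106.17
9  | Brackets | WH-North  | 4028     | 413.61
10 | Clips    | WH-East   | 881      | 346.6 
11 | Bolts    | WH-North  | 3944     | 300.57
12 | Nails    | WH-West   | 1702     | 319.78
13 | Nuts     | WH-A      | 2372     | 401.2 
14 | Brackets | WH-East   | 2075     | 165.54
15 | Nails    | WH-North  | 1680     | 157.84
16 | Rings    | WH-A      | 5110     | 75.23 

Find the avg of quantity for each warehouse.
SELECT warehouse, AVG(quantity) as result
FROM inventory
GROUP BY warehouse

Result:
  WH-A: 3137.67
  WH-East: 4904.00
  WH-North: 3341.29
  WH-West: 1565.50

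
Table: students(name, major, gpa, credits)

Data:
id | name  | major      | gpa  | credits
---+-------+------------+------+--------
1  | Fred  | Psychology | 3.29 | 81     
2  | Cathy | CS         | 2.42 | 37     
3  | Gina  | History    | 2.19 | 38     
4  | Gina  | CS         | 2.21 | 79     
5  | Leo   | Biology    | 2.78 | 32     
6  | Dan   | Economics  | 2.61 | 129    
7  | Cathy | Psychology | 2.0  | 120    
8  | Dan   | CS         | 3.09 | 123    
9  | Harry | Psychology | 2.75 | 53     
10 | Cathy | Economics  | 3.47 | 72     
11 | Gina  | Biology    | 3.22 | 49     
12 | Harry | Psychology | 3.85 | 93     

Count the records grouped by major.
SELECT major, COUNT(*) as count
FROM students
GROUP BY major

Result:
  Biology: 2
  CS: 3
  Economics: 2
  History: 1
  Psychology: 4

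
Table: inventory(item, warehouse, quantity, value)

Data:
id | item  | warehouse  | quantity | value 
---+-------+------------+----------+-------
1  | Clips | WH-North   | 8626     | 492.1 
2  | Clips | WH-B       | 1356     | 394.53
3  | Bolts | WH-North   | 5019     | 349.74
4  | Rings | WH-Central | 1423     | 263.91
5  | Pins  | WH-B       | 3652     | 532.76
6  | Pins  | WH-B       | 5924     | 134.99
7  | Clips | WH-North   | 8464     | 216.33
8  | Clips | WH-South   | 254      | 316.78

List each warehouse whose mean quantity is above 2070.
SELECT warehouse, AVG(quantity)
FROM inventory
GROUP BY warehouse
HAVING AVG(quantity) > 2070

Result:
  WH-B: avg=3644.00
  WH-North: avg=7369.67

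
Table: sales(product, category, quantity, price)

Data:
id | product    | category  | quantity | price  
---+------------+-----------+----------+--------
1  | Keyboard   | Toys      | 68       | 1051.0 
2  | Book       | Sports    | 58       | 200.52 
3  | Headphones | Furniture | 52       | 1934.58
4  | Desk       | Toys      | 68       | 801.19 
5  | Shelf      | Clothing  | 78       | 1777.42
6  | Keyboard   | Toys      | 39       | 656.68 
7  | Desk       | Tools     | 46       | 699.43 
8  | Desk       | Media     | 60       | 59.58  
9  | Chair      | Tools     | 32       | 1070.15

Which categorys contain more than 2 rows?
SELECT category, COUNT(*) as cnt
FROM sales
GROUP BY category
HAVING COUNT(*) > 2

Result:
  Toys: 3

Note: HAVING filters groups after aggregation, WHERE filters rows before.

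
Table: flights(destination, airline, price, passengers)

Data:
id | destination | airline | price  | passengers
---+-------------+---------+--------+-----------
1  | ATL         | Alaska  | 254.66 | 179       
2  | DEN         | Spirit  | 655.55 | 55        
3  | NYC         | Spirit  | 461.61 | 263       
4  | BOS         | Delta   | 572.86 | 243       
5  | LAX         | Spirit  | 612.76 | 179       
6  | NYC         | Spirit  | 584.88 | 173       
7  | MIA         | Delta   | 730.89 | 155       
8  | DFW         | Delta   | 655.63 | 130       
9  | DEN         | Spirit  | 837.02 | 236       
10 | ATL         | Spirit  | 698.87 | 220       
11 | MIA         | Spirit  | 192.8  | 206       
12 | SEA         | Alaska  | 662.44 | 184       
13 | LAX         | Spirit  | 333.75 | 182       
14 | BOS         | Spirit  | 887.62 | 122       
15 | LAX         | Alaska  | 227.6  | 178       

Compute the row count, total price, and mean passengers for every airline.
SELECT airline,
       COUNT(*) as cnt,
       SUM(price) as total_price,
       AVG(passengers) as avg_passengers
FROM flights
GROUP BY airline

Result:
  Alaska: 3 records, 1144.70 total price, 180.33 avg passengers
  Delta: 3 records, 1959.38 total price, 176.00 avg passengers
  Spirit: 9 records, 5264.86 total price, 181.78 avg passengers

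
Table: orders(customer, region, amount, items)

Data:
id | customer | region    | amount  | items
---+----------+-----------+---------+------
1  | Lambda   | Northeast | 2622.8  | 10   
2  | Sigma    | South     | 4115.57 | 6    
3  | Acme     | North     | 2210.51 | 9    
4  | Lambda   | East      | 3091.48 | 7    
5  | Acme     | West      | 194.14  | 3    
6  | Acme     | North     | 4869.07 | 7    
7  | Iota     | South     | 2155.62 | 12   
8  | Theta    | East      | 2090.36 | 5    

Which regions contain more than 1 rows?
SELECT region, COUNT(*) as cnt
FROM orders
GROUP BY region
HAVING COUNT(*) > 1

Result:
  East: 2
  North: 2
  South: 2

Note: HAVING filters groups after aggregation, WHERE filters rows before.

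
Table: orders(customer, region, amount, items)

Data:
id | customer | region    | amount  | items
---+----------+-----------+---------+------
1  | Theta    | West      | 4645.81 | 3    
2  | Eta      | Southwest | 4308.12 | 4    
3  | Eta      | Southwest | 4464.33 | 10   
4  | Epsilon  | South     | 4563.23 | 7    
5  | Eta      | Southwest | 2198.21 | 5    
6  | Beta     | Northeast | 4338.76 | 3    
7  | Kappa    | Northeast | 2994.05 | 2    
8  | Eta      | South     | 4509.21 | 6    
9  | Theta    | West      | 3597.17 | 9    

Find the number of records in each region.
SELECT region, COUNT(*) as count
FROM orders
GROUP BY region

Result:
  Northeast: 2
  South: 2
  Southwest: 3
  West: 2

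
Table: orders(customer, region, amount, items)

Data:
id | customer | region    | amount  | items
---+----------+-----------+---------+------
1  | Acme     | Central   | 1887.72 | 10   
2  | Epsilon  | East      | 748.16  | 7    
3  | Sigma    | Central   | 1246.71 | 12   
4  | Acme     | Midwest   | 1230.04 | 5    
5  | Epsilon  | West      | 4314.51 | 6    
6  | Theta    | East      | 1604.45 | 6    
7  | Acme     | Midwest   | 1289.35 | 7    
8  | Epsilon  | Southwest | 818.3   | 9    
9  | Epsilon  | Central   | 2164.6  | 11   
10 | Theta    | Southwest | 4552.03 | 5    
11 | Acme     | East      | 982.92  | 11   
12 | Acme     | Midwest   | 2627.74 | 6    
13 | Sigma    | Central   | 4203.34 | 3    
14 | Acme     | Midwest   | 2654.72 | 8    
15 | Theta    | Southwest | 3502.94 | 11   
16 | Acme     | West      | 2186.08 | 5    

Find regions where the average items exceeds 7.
SELECT region, AVG(items)
FROM orders
GROUP BY region
HAVING AVG(items) > 7

Result:
  Central: avg=9.00
  East: avg=8.00
  Southwest: avg=8.33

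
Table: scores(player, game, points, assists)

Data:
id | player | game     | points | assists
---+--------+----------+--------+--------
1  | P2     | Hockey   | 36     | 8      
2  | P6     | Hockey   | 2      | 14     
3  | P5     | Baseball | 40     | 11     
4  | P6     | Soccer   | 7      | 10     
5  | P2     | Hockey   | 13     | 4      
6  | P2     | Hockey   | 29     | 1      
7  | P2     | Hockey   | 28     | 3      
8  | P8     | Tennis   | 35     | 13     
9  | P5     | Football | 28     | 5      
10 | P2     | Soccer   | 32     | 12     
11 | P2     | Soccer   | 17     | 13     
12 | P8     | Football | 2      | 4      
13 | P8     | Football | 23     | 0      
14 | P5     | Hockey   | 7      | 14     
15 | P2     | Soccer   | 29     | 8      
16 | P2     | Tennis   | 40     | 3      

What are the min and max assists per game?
SELECT game, MIN(assists), MAX(assists)
FROM scores
GROUP BY game

Result:
  Baseball: min=11, max=11
  Football: min=0, max=5
  Hockey: min=1, max=14
  Soccer: min=8, max=13
  Tennis: min=3, max=13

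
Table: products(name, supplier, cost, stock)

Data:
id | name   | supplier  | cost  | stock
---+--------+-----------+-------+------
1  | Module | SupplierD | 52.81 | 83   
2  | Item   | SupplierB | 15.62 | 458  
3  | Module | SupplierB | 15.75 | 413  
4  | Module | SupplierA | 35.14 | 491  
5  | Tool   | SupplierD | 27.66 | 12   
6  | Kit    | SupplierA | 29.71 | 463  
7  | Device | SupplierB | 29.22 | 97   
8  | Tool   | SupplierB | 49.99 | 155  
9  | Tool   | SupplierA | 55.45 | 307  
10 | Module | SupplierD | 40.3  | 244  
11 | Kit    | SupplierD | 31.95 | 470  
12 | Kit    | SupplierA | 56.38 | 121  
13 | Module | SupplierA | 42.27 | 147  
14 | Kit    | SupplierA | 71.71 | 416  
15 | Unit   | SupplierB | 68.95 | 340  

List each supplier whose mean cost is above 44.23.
SELECT supplier, AVG(cost)
FROM products
GROUP BY supplier
HAVING AVG(cost) > 44.23

Result:
  SupplierA: avg=48.44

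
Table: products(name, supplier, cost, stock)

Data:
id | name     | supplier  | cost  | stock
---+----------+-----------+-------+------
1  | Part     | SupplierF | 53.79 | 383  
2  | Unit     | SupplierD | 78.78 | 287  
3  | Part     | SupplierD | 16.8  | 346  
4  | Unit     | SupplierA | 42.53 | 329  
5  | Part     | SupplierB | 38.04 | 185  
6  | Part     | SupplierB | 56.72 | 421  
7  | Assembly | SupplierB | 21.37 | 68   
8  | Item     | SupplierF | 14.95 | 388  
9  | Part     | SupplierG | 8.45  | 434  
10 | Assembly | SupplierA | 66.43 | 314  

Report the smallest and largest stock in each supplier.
SELECT supplier, MIN(stock), MAX(stock)
FROM products
GROUP BY supplier

Result:
  SupplierA: min=314, max=329
  SupplierB: min=68, max=421
  SupplierD: min=287, max=346
  SupplierF: min=383, max=388
  SupplierG: min=434, max=434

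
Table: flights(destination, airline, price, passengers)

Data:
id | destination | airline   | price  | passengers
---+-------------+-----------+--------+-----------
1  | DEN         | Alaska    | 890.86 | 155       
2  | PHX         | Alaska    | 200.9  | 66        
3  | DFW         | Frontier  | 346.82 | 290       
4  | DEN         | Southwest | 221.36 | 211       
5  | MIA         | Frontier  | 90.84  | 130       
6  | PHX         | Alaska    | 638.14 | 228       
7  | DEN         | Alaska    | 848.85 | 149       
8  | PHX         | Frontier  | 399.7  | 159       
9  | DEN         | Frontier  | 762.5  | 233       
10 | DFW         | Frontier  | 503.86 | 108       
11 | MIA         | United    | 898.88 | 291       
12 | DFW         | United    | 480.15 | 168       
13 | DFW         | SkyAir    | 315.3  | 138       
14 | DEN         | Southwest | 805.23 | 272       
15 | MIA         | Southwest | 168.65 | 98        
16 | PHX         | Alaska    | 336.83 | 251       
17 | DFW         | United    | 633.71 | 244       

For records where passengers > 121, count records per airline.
SELECT airline, COUNT(*)
FROM flights
WHERE passengers > 121
GROUP BY airline

Note: WHERE filters rows before grouping.

Result:
  Alaska: 4
  Frontier: 4
  SkyAir: 1
  Southwest: 2
  United: 3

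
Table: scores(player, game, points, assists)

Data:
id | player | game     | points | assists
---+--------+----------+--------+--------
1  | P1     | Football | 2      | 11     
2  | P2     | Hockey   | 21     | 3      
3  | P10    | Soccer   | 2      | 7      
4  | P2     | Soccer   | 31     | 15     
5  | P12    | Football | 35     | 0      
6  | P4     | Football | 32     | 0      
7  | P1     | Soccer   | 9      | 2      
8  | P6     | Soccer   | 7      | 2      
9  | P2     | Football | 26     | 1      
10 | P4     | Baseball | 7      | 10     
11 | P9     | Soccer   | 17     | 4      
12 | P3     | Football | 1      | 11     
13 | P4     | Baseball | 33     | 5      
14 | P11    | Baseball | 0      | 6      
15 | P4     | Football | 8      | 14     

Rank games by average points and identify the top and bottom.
SELECT game, AVG(points)
FROM scores
GROUP BY game
ORDER BY AVG(points)

All groups:
  Soccer: 13.20
  Baseball: 13.33
  Football: 17.33
  Hockey: 21.00

Highest: Hockey (21.00)
Lowest: Soccer (13.20)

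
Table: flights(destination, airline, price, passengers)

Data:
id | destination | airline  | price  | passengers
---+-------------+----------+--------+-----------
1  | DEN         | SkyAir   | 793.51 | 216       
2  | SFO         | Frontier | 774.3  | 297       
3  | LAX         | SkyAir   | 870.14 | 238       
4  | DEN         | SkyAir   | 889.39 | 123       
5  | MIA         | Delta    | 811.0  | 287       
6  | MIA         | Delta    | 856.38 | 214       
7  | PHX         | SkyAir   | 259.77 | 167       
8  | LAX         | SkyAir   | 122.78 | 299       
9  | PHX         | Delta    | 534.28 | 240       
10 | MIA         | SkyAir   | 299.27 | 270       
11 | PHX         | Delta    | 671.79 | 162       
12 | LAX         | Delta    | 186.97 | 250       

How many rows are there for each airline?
SELECT airline, COUNT(*) as count
FROM flights
GROUP BY airline

Result:
  Delta: 5
  Frontier: 1
  SkyAir: 6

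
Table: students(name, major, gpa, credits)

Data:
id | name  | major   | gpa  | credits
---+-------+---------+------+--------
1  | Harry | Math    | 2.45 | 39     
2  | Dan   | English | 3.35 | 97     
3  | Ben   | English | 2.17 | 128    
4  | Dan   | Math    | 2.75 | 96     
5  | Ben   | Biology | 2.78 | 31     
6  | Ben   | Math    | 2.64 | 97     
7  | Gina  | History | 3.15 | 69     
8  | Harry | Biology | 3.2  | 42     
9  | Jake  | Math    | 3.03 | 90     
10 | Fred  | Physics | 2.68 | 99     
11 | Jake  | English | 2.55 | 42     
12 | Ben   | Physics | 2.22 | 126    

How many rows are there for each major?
SELECT major, COUNT(*) as count
FROM students
GROUP BY major

Result:
  Biology: 2
  English: 3
  History: 1
  Math: 4
  Physics: 2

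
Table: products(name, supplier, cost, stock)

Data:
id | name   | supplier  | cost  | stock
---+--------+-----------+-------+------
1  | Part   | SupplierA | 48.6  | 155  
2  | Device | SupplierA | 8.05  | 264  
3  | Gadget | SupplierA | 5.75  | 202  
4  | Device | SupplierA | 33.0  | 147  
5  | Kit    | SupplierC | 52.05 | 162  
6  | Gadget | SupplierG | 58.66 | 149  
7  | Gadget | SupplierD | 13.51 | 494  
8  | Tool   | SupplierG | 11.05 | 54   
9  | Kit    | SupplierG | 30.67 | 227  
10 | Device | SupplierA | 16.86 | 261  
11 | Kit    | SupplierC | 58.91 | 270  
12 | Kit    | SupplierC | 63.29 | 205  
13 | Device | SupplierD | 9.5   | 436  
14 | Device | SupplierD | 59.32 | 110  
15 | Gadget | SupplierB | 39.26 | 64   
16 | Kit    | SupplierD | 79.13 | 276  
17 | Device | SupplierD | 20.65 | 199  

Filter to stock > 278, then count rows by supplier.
SELECT supplier, COUNT(*)
FROM products
WHERE stock > 278
GROUP BY supplier

Note: WHERE filters rows before grouping.

Result:
  SupplierD: 2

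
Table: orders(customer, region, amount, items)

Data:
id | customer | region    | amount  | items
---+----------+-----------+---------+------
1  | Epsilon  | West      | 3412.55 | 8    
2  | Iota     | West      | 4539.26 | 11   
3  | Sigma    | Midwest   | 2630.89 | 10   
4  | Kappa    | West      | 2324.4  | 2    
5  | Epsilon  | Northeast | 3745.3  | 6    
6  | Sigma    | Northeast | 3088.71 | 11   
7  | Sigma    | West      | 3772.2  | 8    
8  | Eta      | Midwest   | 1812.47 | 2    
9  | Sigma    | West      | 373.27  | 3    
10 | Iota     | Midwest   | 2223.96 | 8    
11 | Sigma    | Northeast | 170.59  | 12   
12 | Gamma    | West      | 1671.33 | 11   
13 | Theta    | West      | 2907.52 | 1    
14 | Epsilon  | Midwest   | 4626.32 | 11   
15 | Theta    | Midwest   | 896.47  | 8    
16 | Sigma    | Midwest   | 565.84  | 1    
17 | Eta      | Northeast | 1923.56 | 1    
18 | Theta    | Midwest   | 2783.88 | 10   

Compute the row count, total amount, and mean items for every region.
SELECT region,
       COUNT(*) as cnt,
       SUM(amount) as total_amount,
       AVG(items) as avg_items
FROM orders
GROUP BY region

Result:
  Midwest: 7 records, 15539.83 total amount, 7.14 avg items
  Northeast: 4 records, 8928.16 total amount, 7.50 avg items
  West: 7 records, 19000.53 total amount, 6.29 avg items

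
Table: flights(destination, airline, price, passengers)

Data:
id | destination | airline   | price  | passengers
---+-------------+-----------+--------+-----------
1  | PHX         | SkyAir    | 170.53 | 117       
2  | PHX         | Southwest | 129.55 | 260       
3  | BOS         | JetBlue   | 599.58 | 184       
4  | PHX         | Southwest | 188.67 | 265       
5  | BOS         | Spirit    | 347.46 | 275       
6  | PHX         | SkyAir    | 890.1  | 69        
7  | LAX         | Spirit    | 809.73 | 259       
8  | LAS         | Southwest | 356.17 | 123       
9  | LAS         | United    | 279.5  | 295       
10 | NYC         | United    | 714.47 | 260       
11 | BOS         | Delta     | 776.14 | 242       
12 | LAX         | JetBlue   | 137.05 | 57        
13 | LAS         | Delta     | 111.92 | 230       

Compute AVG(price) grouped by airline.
SELECT airline, AVG(price) as result
FROM flights
GROUP BY airline

Result:
  Delta: 444.03
  JetBlue: 368.32
  SkyAir: 530.32
  Southwest: 224.80
  Spirit: 578.60
  United: 496.99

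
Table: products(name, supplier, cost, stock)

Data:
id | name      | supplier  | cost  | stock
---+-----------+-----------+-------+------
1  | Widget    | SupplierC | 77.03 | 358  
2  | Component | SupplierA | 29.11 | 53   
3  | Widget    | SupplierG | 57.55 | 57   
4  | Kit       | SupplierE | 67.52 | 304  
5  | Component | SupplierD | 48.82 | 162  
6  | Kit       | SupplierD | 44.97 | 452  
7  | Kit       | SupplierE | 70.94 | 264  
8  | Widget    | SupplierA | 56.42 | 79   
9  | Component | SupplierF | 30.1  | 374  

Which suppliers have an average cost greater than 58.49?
SELECT supplier, AVG(cost)
FROM products
GROUP BY supplier
HAVING AVG(cost) > 58.49

Result:
  SupplierC: avg=77.03
  SupplierE: avg=69.23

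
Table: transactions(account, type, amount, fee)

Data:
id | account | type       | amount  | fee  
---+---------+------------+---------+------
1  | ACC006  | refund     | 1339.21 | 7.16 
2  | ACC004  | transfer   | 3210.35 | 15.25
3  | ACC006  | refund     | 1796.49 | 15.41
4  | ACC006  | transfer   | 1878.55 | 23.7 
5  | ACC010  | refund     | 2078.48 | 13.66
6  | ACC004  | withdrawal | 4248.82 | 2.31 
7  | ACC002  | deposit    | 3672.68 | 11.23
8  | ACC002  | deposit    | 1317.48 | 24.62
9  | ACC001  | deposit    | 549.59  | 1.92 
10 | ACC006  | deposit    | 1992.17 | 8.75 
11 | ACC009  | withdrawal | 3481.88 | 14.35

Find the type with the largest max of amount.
SELECT type, MAX(amount) as val
FROM transactions
GROUP BY type
ORDER BY val DESC
LIMIT 1

Result: withdrawal with max(amount) = 4248.82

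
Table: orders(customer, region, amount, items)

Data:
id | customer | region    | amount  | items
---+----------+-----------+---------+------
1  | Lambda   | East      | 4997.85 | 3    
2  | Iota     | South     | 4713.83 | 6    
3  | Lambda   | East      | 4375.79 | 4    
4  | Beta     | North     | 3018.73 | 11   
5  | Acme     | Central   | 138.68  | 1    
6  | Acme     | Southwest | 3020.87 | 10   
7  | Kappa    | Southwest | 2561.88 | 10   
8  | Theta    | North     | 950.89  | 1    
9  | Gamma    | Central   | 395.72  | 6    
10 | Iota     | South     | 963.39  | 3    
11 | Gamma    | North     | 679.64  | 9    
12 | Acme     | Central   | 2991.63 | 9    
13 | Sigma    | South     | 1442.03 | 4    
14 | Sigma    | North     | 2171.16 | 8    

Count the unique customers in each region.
SELECT region, COUNT(DISTINCT customer)
FROM orders
GROUP BY region

Result:
  Central: 2 distinct
  East: 1 distinct
  North: 4 distinct
  South: 2 distinct
  Southwest: 2 distinct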